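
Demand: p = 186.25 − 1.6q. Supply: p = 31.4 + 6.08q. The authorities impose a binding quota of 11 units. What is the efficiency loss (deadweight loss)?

322.39

Competitive equilibrium: 186.25 − 1.6q = 31.4 + 6.08q → q* = 20.1628, p* = 153.9896.
At q = 11: demand price = 186.25 − 1.6·11 = 168.65; supply price = 31.4 + 6.08·11 = 98.28.
Δq = 20.1628 − 11 = 9.1628; wedge = 168.65 − 98.28 = 70.37.
Welfare loss = ½ × 9.1628 × 70.37 = 322.39.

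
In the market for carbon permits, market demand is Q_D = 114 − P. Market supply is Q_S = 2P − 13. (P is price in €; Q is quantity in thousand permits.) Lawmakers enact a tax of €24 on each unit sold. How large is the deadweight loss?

In inverse form: demand P = 114 − Q, supply P = 6.5 + 0.5Q.
Competitive equilibrium: 114 − Q = 6.5 + 0.5Q → Q* = 71.6667, P* = 42.3333.
With the tax, the buyer price exceeds the seller price by 24: (114 − Q) − (6.5 + 0.5Q) = 24 → Q' = 55.6667.
ΔQ = 71.6667 − 55.6667 = 16; the wedge equals the tax, 24.
DWL = ½ × 16 × 24 = €192 thousand.

€192 thousand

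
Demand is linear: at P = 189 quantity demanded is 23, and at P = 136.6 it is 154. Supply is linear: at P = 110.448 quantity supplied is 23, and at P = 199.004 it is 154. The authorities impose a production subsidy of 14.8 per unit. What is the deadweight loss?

Demand slope = (136.6 − 189)/(154 − 23) = −0.4, so P = 198.2 − 0.4Q.
Supply slope = (199.004 − 110.448)/(154 − 23) = 0.676, so P = 94.9 + 0.676Q.
Competitive equilibrium: 198.2 − 0.4Q = 94.9 + 0.676Q → Q* = 96.0037, P* = 159.7985.
The subsidy lowers effective supply by 14.8: P = 80.1 + 0.676Q.
New quantity: 198.2 − 0.4Q = 80.1 + 0.676Q → Q' = 109.7584.
Overproduction ΔQ = 109.7584 − 96.0037 = 13.7547; wedge = subsidy = 14.8.
The triangle = ½ × 13.7547 × 14.8 = 101.78.

101.78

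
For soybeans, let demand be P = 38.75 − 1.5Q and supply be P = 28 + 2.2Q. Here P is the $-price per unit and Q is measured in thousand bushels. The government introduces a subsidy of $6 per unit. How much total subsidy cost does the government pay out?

$27.16 thousand

Competitive equilibrium: 38.75 − 1.5Q = 28 + 2.2Q → Q* = 2.9054, P* = 34.3919.
The subsidy lowers effective supply by 6: P = 22 + 2.2Q.
New quantity: 38.75 − 1.5Q = 22 + 2.2Q → Q' = 4.527.
Total subsidy cost = 6 × 4.527 = $27.16 thousand.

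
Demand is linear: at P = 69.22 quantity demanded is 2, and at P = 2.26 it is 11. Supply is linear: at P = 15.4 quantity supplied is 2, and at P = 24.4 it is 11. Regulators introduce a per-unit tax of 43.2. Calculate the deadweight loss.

Demand slope = (2.26 − 69.22)/(11 − 2) = −7.44, so P = 84.1 − 7.44Q.
Supply slope = (24.4 − 15.4)/(11 − 2) = 1, so P = 13.4 + Q.
Competitive equilibrium: 84.1 − 7.44Q = 13.4 + Q → Q* = 8.3768, P* = 21.7768.
With the tax, the buyer price exceeds the seller price by 43.2: (84.1 − 7.44Q) − (13.4 + Q) = 43.2 → Q' = 3.2583.
ΔQ = 8.3768 − 3.2583 = 5.1185; the wedge equals the tax, 43.2.
DWL = ½ × 5.1185 × 43.2 = 110.56.

110.56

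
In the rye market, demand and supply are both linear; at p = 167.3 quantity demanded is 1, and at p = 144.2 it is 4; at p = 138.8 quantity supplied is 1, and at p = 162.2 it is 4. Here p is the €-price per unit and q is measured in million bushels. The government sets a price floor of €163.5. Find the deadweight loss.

€14.02 million

Demand slope = (144.2 − 167.3)/(4 − 1) = −7.7, so p = 175 − 7.7q.
Supply slope = (162.2 − 138.8)/(4 − 1) = 7.8, so p = 131 + 7.8q.
Competitive equilibrium: 175 − 7.7q = 131 + 7.8q → q* = 2.8387, p* = 153.1419.
At the floor p = 163.5, quantity demanded = (175 − 163.5)/7.7 = 1.4935.
Sellers' marginal cost at q' = 1.4935: 131 + 7.8·1.4935 = 142.6493.
Δq = 2.8387 − 1.4935 = 1.3452; wedge = 163.5 − 142.6493 = 20.8507.
The triangle = ½ × 1.3452 × 20.8507 = €14.02 million.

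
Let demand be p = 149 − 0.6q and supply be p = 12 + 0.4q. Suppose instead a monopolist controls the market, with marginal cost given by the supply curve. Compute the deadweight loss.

1319.70

Competitive equilibrium: 149 − 0.6q = 12 + 0.4q → q* = 137, p* = 66.8.
Marginal revenue: MR = 149 − 1.2q. Set MR = MC: 149 − 1.2q = 12 + 0.4q → q_m = 85.625.
Price p_m = 149 − 0.6·85.625 = 97.625; MC(q_m) = 12 + 0.4·85.625 = 46.25.
Competitive q* = 137, so Δq = 51.375; wedge = 97.625 − 46.25 = 51.375.
Welfare loss = ½ × 51.375 × 51.375 = 1319.70.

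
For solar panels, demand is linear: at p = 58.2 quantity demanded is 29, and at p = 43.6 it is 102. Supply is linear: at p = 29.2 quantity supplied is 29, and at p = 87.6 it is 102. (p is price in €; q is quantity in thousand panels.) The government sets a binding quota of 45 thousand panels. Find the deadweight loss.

Demand slope = (43.6 − 58.2)/(102 − 29) = −0.2, so p = 64 − 0.2q.
Supply slope = (87.6 − 29.2)/(102 − 29) = 0.8, so p = 6 + 0.8q.
Competitive equilibrium: 64 − 0.2q = 6 + 0.8q → q* = 58, p* = 52.4.
At q = 45: demand price = 64 − 0.2·45 = 55; supply price = 6 + 0.8·45 = 42.
Δq = 58 − 45 = 13; wedge = 55 − 42 = 13.
Welfare loss = ½ × 13 × 13 = €84.50 thousand.

€84.50 thousand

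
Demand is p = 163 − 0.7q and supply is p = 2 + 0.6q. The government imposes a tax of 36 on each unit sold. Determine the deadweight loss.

Competitive equilibrium: 163 − 0.7q = 2 + 0.6q → q* = 123.8462, p* = 76.3077.
With the tax, the buyer price exceeds the seller price by 36: (163 − 0.7q) − (2 + 0.6q) = 36 → q' = 96.1538.
Δq = 123.8462 − 96.1538 = 27.6924; the wedge equals the tax, 36.
The triangle = ½ × 27.6924 × 36 = 498.46.

498.46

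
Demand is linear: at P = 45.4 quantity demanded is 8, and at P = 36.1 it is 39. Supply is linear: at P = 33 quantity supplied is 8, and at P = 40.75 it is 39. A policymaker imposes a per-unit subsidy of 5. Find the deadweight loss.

Demand slope = (36.1 − 45.4)/(39 − 8) = −0.3, so P = 47.8 − 0.3Q.
Supply slope = (40.75 − 33)/(39 − 8) = 0.25, so P = 31 + 0.25Q.
Competitive equilibrium: 47.8 − 0.3Q = 31 + 0.25Q → Q* = 30.5455, P* = 38.6364.
The subsidy lowers effective supply by 5: P = 26 + 0.25Q.
New quantity: 47.8 − 0.3Q = 26 + 0.25Q → Q' = 39.6364.
Overproduction ΔQ = 39.6364 − 30.5455 = 9.0909; wedge = subsidy = 5.
Welfare loss = ½ × 9.0909 × 5 = 22.73.

22.73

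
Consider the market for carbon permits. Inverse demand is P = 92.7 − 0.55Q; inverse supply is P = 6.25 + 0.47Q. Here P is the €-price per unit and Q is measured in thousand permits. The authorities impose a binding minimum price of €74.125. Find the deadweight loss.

€1325.58 thousand

Competitive equilibrium: 92.7 − 0.55Q = 6.25 + 0.47Q → Q* = 84.7549, P* = 46.0848.
At the floor P = 74.125, quantity demanded = (92.7 − 74.125)/0.55 = 33.7727.
Sellers' marginal cost at Q' = 33.7727: 6.25 + 0.47·33.7727 = 22.1232.
ΔQ = 84.7549 − 33.7727 = 50.9822; wedge = 74.125 − 22.1232 = 52.0018.
The triangle = ½ × 50.9822 × 52.0018 = €1325.58 thousand.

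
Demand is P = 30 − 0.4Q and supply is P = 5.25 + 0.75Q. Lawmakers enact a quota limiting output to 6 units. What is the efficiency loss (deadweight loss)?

138.53

Competitive equilibrium: 30 − 0.4Q = 5.25 + 0.75Q → Q* = 21.5217, P* = 21.3913.
At Q = 6: demand price = 30 − 0.4·6 = 27.6; supply price = 5.25 + 0.75·6 = 9.75.
ΔQ = 21.5217 − 6 = 15.5217; wedge = 27.6 − 9.75 = 17.85.
DWL = ½ × 15.5217 × 17.85 = 138.53.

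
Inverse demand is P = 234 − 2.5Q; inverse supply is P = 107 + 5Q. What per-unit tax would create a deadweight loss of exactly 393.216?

76.8

Competitive equilibrium: 234 − 2.5Q = 107 + 5Q → Q* = 16.9333, P* = 191.6667.
A tax t gives ΔQ = t/7.5 and wedge t, so DWL = t²/15.
t²/15 = 393.216 → t² = 5898.24 → t = 76.8.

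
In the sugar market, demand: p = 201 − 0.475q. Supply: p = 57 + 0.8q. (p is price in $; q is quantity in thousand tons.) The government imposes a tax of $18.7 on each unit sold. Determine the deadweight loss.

$137.13 thousand

Competitive equilibrium: 201 − 0.475q = 57 + 0.8q → q* = 112.9412, p* = 147.3529.
With the tax, the buyer price exceeds the seller price by 18.7: (201 − 0.475q) − (57 + 0.8q) = 18.7 → q' = 98.2745.
Δq = 112.9412 − 98.2745 = 14.6667; the wedge equals the tax, 18.7.
The triangle = ½ × 14.6667 × 18.7 = $137.13 thousand.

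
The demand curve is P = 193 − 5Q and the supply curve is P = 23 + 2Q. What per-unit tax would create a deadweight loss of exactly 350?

Competitive equilibrium: 193 − 5Q = 23 + 2Q → Q* = 24.2857, P* = 71.5714.
A tax t gives ΔQ = t/7 and wedge t, so DWL = t²/14.
t²/14 = 350 → t² = 4900 → t = 70.

70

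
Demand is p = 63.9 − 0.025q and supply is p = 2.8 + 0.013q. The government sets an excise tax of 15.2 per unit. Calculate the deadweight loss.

3040

Competitive equilibrium: 63.9 − 0.025q = 2.8 + 0.013q → q* = 1607.8947, p* = 23.7026.
With the tax, the buyer price exceeds the seller price by 15.2: (63.9 − 0.025q) − (2.8 + 0.013q) = 15.2 → q' = 1207.8947.
Δq = 1607.8947 − 1207.8947 = 400; the wedge equals the tax, 15.2.
Deadweight loss = ½ × 400 × 15.2 = 3040.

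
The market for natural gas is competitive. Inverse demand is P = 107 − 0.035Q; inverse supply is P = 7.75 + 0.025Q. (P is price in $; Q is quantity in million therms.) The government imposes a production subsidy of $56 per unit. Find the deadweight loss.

$26133.33 million

Competitive equilibrium: 107 − 0.035Q = 7.75 + 0.025Q → Q* = 1654.1667, P* = 49.1042.
The subsidy lowers effective supply by 56: P = 0.025Q − 48.25.
New quantity: 107 − 0.035Q = 0.025Q − 48.25 → Q' = 2587.5.
Overproduction ΔQ = 2587.5 − 1654.1667 = 933.3333; wedge = subsidy = 56.
The triangle = ½ × 933.3333 × 56 = $26133.33 million.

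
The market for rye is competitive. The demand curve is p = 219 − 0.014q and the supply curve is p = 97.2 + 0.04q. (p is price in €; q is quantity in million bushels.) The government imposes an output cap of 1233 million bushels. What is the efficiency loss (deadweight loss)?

€28231.74 million

Competitive equilibrium: 219 − 0.014q = 97.2 + 0.04q → q* = 2255.5556, p* = 187.4222.
At q = 1233: demand price = 219 − 0.014·1233 = 201.738; supply price = 97.2 + 0.04·1233 = 146.52.
Δq = 2255.5556 − 1233 = 1022.5556; wedge = 201.738 − 146.52 = 55.218.
DWL = ½ × 1022.5556 × 55.218 = €28231.74 million.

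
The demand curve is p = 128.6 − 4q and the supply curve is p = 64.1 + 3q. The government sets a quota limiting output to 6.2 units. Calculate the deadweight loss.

Competitive equilibrium: 128.6 − 4q = 64.1 + 3q → q* = 9.2143, p* = 91.7429.
At q = 6.2: demand price = 128.6 − 4·6.2 = 103.8; supply price = 64.1 + 3·6.2 = 82.7.
Δq = 9.2143 − 6.2 = 3.0143; wedge = 103.8 − 82.7 = 21.1.
DWL = ½ × 3.0143 × 21.1 = 31.80.

31.80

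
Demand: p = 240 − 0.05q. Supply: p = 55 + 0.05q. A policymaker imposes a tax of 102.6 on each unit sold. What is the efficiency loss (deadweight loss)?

52633.80

Competitive equilibrium: 240 − 0.05q = 55 + 0.05q → q* = 1850, p* = 147.5.
With the tax, the buyer price exceeds the seller price by 102.6: (240 − 0.05q) − (55 + 0.05q) = 102.6 → q' = 824.
Δq = 1850 − 824 = 1026; the wedge equals the tax, 102.6.
Welfare loss = ½ × 1026 × 102.6 = 52633.80.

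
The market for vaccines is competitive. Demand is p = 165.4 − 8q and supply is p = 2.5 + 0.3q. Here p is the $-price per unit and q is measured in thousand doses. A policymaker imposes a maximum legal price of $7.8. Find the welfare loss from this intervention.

$15.94 thousand

Competitive equilibrium: 165.4 − 8q = 2.5 + 0.3q → q* = 19.6265, p* = 8.388.
At the ceiling p = 7.8, quantity supplied = (7.8 − 2.5)/0.3 = 17.6667.
Willingness to pay at q' = 17.6667: 165.4 − 8·17.6667 = 24.0664.
Δq = 19.6265 − 17.6667 = 1.9598; wedge = 24.0664 − 7.8 = 16.2664.
DWL = ½ × 1.9598 × 16.2664 = $15.94 thousand.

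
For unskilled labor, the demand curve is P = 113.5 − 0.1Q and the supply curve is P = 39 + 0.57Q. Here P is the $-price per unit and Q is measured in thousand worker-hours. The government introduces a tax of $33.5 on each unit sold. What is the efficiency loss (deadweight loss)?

$837.50 thousand

Competitive equilibrium: 113.5 − 0.1Q = 39 + 0.57Q → Q* = 111.194, P* = 102.3806.
With the tax, the buyer price exceeds the seller price by 33.5: (113.5 − 0.1Q) − (39 + 0.57Q) = 33.5 → Q' = 61.194.
ΔQ = 111.194 − 61.194 = 50; the wedge equals the tax, 33.5.
Welfare loss = ½ × 50 × 33.5 = $837.50 thousand.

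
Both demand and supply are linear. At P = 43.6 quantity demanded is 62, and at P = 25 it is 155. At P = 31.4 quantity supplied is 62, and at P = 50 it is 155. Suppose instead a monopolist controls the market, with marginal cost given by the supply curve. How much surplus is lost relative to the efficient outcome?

Demand slope = (25 − 43.6)/(155 − 62) = −0.2, so P = 56 − 0.2Q.
Supply slope = (50 − 31.4)/(155 − 62) = 0.2, so P = 19 + 0.2Q.
Competitive equilibrium: 56 − 0.2Q = 19 + 0.2Q → Q* = 92.5, P* = 37.5.
Marginal revenue: MR = 56 − 0.4Q. Set MR = MC: 56 − 0.4Q = 19 + 0.2Q → Q_m = 61.6667.
Price P_m = 56 − 0.2·61.6667 = 43.6667; MC(Q_m) = 19 + 0.2·61.6667 = 31.3333.
Competitive Q* = 92.5, so ΔQ = 30.8333; wedge = 43.6667 − 31.3333 = 12.3334.
Welfare loss = ½ × 30.8333 × 12.3334 = 190.14.

190.14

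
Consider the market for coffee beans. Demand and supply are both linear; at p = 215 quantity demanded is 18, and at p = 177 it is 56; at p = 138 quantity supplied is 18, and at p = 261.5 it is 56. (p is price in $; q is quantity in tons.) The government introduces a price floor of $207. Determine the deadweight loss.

Demand slope = (177 − 215)/(56 − 18) = −1, so p = 233 − q.
Supply slope = (261.5 − 138)/(56 − 18) = 3.25, so p = 79.5 + 3.25q.
Competitive equilibrium: 233 − q = 79.5 + 3.25q → q* = 36.1176, p* = 196.8824.
At the floor p = 207, quantity demanded = (233 − 207)/1 = 26.
Sellers' marginal cost at q' = 26: 79.5 + 3.25·26 = 164.
Δq = 36.1176 − 26 = 10.1176; wedge = 207 − 164 = 43.
Welfare loss = ½ × 10.1176 × 43 = $217.53.

$217.53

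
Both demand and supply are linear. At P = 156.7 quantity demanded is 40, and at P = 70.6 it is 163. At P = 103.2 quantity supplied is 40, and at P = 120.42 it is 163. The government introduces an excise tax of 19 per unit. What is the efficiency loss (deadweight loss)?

214.88

Demand slope = (70.6 − 156.7)/(163 − 40) = −0.7, so P = 184.7 − 0.7Q.
Supply slope = (120.42 − 103.2)/(163 − 40) = 0.14, so P = 97.6 + 0.14Q.
Competitive equilibrium: 184.7 − 0.7Q = 97.6 + 0.14Q → Q* = 103.6905, P* = 112.1167.
With the tax, the buyer price exceeds the seller price by 19: (184.7 − 0.7Q) − (97.6 + 0.14Q) = 19 → Q' = 81.0714.
ΔQ = 103.6905 − 81.0714 = 22.6191; the wedge equals the tax, 19.
Welfare loss = ½ × 22.6191 × 19 = 214.88.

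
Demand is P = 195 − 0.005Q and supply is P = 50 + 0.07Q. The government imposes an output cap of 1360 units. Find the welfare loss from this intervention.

12326.67

Competitive equilibrium: 195 − 0.005Q = 50 + 0.07Q → Q* = 1933.3333, P* = 185.3333.
At Q = 1360: demand price = 195 − 0.005·1360 = 188.2; supply price = 50 + 0.07·1360 = 145.2.
ΔQ = 1933.3333 − 1360 = 573.3333; wedge = 188.2 − 145.2 = 43.
The triangle = ½ × 573.3333 × 43 = 12326.67.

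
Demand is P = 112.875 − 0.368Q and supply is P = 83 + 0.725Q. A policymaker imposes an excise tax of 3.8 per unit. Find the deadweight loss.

Competitive equilibrium: 112.875 − 0.368Q = 83 + 0.725Q → Q* = 27.333, P* = 102.8164.
With the tax, the buyer price exceeds the seller price by 3.8: (112.875 − 0.368Q) − (83 + 0.725Q) = 3.8 → Q' = 23.8564.
ΔQ = 27.333 − 23.8564 = 3.4766; the wedge equals the tax, 3.8.
DWL = ½ × 3.4766 × 3.8 = 6.61.

6.61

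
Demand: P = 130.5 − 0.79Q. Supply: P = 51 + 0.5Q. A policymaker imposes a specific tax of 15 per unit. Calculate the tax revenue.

Competitive equilibrium: 130.5 − 0.79Q = 51 + 0.5Q → Q* = 61.6279, P* = 81.814.
With the tax, the buyer price exceeds the seller price by 15: (130.5 − 0.79Q) − (51 + 0.5Q) = 15 → Q' = 50.
Tax revenue = 15 × 50 = 750.

750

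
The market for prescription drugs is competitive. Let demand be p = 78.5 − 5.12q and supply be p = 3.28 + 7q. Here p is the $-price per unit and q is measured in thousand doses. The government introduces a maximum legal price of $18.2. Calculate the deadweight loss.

$100.62 thousand

Competitive equilibrium: 78.5 − 5.12q = 3.28 + 7q → q* = 6.2063, p* = 46.7239.
At the ceiling p = 18.2, quantity supplied = (18.2 − 3.28)/7 = 2.1314.
Willingness to pay at q' = 2.1314: 78.5 − 5.12·2.1314 = 67.5872.
Δq = 6.2063 − 2.1314 = 4.0749; wedge = 67.5872 − 18.2 = 49.3872.
The triangle = ½ × 4.0749 × 49.3872 = $100.62 thousand.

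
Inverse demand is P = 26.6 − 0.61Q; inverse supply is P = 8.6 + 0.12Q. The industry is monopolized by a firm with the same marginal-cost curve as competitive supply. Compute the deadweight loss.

45.99

Competitive equilibrium: 26.6 − 0.61Q = 8.6 + 0.12Q → Q* = 24.6575, P* = 11.5589.
Marginal revenue: MR = 26.6 − 1.22Q. Set MR = MC: 26.6 − 1.22Q = 8.6 + 0.12Q → Q_m = 13.4328.
Price P_m = 26.6 − 0.61·13.4328 = 18.406; MC(Q_m) = 8.6 + 0.12·13.4328 = 10.2119.
Competitive Q* = 24.6575, so ΔQ = 11.2247; wedge = 18.406 − 10.2119 = 8.1941.
Welfare loss = ½ × 11.2247 × 8.1941 = 45.99.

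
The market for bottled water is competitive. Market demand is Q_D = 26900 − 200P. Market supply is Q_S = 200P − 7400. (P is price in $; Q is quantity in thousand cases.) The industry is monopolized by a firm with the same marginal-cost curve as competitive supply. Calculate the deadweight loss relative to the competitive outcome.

In inverse form: demand P = 134.5 − 0.005Q, supply P = 37 + 0.005Q.
Competitive equilibrium: 134.5 − 0.005Q = 37 + 0.005Q → Q* = 9750, P* = 85.75.
Marginal revenue: MR = 134.5 − 0.01Q. Set MR = MC: 134.5 − 0.01Q = 37 + 0.005Q → Q_m = 6500.
Price P_m = 134.5 − 0.005·6500 = 102; MC(Q_m) = 37 + 0.005·6500 = 69.5.
Competitive Q* = 9750, so ΔQ = 3250; wedge = 102 − 69.5 = 32.5.
Welfare loss = ½ × 3250 × 32.5 = $52812.50 thousand.

$52812.50 thousand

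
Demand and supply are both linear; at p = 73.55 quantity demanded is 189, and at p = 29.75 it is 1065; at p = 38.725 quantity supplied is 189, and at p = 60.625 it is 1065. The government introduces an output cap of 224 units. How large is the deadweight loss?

Demand slope = (29.75 − 73.55)/(1065 − 189) = −0.05, so p = 83 − 0.05q.
Supply slope = (60.625 − 38.725)/(1065 − 189) = 0.025, so p = 34 + 0.025q.
Competitive equilibrium: 83 − 0.05q = 34 + 0.025q → q* = 653.3333, p* = 50.3333.
At q = 224: demand price = 83 − 0.05·224 = 71.8; supply price = 34 + 0.025·224 = 39.6.
Δq = 653.3333 − 224 = 429.3333; wedge = 71.8 − 39.6 = 32.2.
Deadweight loss = ½ × 429.3333 × 32.2 = 6912.27.

6912.27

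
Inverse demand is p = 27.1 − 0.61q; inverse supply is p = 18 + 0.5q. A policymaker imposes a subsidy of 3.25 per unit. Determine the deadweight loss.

4.76

Competitive equilibrium: 27.1 − 0.61q = 18 + 0.5q → q* = 8.1982, p* = 22.0991.
The subsidy lowers effective supply by 3.25: p = 14.75 + 0.5q.
New quantity: 27.1 − 0.61q = 14.75 + 0.5q → q' = 11.1261.
Overproduction Δq = 11.1261 − 8.1982 = 2.9279; wedge = subsidy = 3.25.
The triangle = ½ × 2.9279 × 3.25 = 4.76.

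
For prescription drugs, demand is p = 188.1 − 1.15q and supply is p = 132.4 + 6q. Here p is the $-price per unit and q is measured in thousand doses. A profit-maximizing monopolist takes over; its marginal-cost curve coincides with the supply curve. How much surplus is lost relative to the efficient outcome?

Competitive equilibrium: 188.1 − 1.15q = 132.4 + 6q → q* = 7.79021, p* = 179.141259.
Marginal revenue: MR = 188.1 − 2.3q. Set MR = MC: 188.1 − 2.3q = 132.4 + 6q → q_m = 6.710843.
Price p_m = 188.1 − 1.15·6.710843 = 180.382531; MC(q_m) = 132.4 + 6·6.710843 = 172.665058.
Competitive q* = 7.79021, so Δq = 1.079367; wedge = 180.382531 − 172.665058 = 7.717473.
Welfare loss = ½ × 1.079367 × 7.717473 = $4.16 thousand.

$4.16 thousand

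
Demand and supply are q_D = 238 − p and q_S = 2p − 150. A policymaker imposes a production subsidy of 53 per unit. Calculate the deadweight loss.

In inverse form: demand p = 238 − q, supply p = 75 + 0.5q.
Competitive equilibrium: 238 − q = 75 + 0.5q → q* = 108.6667, p* = 129.3333.
The subsidy lowers effective supply by 53: p = 22 + 0.5q.
New quantity: 238 − q = 22 + 0.5q → q' = 144.
Overproduction Δq = 144 − 108.6667 = 35.3333; wedge = subsidy = 53.
The triangle = ½ × 35.3333 × 53 = 936.33.

936.33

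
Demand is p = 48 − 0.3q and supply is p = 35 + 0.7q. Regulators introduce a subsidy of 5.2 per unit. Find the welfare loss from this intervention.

Competitive equilibrium: 48 − 0.3q = 35 + 0.7q → q* = 13, p* = 44.1.
The subsidy lowers effective supply by 5.2: p = 29.8 + 0.7q.
New quantity: 48 − 0.3q = 29.8 + 0.7q → q' = 18.2.
Overproduction Δq = 18.2 − 13 = 5.2; wedge = subsidy = 5.2.
The triangle = ½ × 5.2 × 5.2 = 13.52.

13.52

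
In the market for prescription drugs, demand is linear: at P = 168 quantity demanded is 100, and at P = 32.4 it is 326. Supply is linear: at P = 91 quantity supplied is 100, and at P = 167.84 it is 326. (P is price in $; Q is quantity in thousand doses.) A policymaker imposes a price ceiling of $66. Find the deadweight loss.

Demand slope = (32.4 − 168)/(326 − 100) = −0.6, so P = 228 − 0.6Q.
Supply slope = (167.84 − 91)/(326 − 100) = 0.34, so P = 57 + 0.34Q.
Competitive equilibrium: 228 − 0.6Q = 57 + 0.34Q → Q* = 181.91489, P* = 118.85106.
At the ceiling P = 66, quantity supplied = (66 − 57)/0.34 = 26.47059.
Willingness to pay at Q' = 26.47059: 228 − 0.6·26.47059 = 212.11765.
ΔQ = 181.91489 − 26.47059 = 155.4443; wedge = 212.11765 − 66 = 146.11765.
The triangle = ½ × 155.4443 × 146.11765 = $11356.58 thousand.

$11356.58 thousand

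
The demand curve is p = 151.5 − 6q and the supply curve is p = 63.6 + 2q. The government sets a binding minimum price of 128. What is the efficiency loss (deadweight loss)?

199.99

Competitive equilibrium: 151.5 − 6q = 63.6 + 2q → q* = 10.9875, p* = 85.575.
At the floor p = 128, quantity demanded = (151.5 − 128)/6 = 3.9167.
Sellers' marginal cost at q' = 3.9167: 63.6 + 2·3.9167 = 71.4334.
Δq = 10.9875 − 3.9167 = 7.0708; wedge = 128 − 71.4334 = 56.5666.
Deadweight loss = ½ × 7.0708 × 56.5666 = 199.99.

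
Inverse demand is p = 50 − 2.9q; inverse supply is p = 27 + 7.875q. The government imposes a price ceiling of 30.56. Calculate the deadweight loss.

Competitive equilibrium: 50 − 2.9q = 27 + 7.875q → q* = 2.1346, p* = 43.8097.
At the ceiling p = 30.56, quantity supplied = (30.56 − 27)/7.875 = 0.4521.
Willingness to pay at q' = 0.4521: 50 − 2.9·0.4521 = 48.6889.
Δq = 2.1346 − 0.4521 = 1.6825; wedge = 48.6889 − 30.56 = 18.1289.
DWL = ½ × 1.6825 × 18.1289 = 15.25.

15.25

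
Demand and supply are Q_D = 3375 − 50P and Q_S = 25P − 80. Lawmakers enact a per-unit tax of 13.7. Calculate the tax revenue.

11553.67

In inverse form: demand P = 67.5 − 0.02Q, supply P = 3.2 + 0.04Q.
Competitive equilibrium: 67.5 − 0.02Q = 3.2 + 0.04Q → Q* = 1071.6667, P* = 46.0667.
With the tax, the buyer price exceeds the seller price by 13.7: (67.5 − 0.02Q) − (3.2 + 0.04Q) = 13.7 → Q' = 843.3333.
Tax revenue = 13.7 × 843.3333 = 11553.67.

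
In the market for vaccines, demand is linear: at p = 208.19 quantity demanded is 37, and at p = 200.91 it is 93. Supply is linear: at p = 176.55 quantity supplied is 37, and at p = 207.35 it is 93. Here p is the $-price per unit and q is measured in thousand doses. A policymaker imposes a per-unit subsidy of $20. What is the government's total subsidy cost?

Demand slope = (200.91 − 208.19)/(93 − 37) = −0.13, so p = 213 − 0.13q.
Supply slope = (207.35 − 176.55)/(93 − 37) = 0.55, so p = 156.2 + 0.55q.
Competitive equilibrium: 213 − 0.13q = 156.2 + 0.55q → q* = 83.5294, p* = 202.1412.
The subsidy lowers effective supply by 20: p = 136.2 + 0.55q.
New quantity: 213 − 0.13q = 136.2 + 0.55q → q' = 112.9412.
Total subsidy cost = 20 × 112.9412 = $2258.82 thousand.

$2258.82 thousand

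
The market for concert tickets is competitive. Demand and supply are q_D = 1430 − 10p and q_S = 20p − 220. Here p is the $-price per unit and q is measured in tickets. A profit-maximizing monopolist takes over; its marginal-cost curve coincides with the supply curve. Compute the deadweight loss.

In inverse form: demand p = 143 − 0.1q, supply p = 11 + 0.05q.
Competitive equilibrium: 143 − 0.1q = 11 + 0.05q → q* = 880, p* = 55.
Marginal revenue: MR = 143 − 0.2q. Set MR = MC: 143 − 0.2q = 11 + 0.05q → q_m = 528.
Price p_m = 143 − 0.1·528 = 90.2; MC(q_m) = 11 + 0.05·528 = 37.4.
Competitive q* = 880, so Δq = 352; wedge = 90.2 − 37.4 = 52.8.
Welfare loss = ½ × 352 × 52.8 = $9292.80.

$9292.80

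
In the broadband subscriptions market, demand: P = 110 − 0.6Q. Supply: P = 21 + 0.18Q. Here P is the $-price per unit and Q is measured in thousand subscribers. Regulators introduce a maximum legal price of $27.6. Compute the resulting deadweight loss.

$2338.56 thousand

Competitive equilibrium: 110 − 0.6Q = 21 + 0.18Q → Q* = 114.1026, P* = 41.5385.
At the ceiling P = 27.6, quantity supplied = (27.6 − 21)/0.18 = 36.6667.
Willingness to pay at Q' = 36.6667: 110 − 0.6·36.6667 = 88.
ΔQ = 114.1026 − 36.6667 = 77.4359; wedge = 88 − 27.6 = 60.4.
Welfare loss = ½ × 77.4359 × 60.4 = $2338.56 thousand.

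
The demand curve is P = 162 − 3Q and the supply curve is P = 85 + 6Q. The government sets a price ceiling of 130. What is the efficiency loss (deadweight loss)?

5.01

Competitive equilibrium: 162 − 3Q = 85 + 6Q → Q* = 8.5556, P* = 136.3333.
At the ceiling P = 130, quantity supplied = (130 − 85)/6 = 7.5.
Willingness to pay at Q' = 7.5: 162 − 3·7.5 = 139.5.
ΔQ = 8.5556 − 7.5 = 1.0556; wedge = 139.5 − 130 = 9.5.
Welfare loss = ½ × 1.0556 × 9.5 = 5.01.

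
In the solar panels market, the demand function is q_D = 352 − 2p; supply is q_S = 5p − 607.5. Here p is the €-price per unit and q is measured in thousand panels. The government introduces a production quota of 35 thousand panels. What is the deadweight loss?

In inverse form: demand p = 176 − 0.5q, supply p = 121.5 + 0.2q.
Competitive equilibrium: 176 − 0.5q = 121.5 + 0.2q → q* = 77.8571, p* = 137.0714.
At q = 35: demand price = 176 − 0.5·35 = 158.5; supply price = 121.5 + 0.2·35 = 128.5.
Δq = 77.8571 − 35 = 42.8571; wedge = 158.5 − 128.5 = 30.
Deadweight loss = ½ × 42.8571 × 30 = €642.86 thousand.

€642.86 thousand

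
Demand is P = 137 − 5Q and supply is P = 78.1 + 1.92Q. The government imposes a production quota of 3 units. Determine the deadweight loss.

105.11

Competitive equilibrium: 137 − 5Q = 78.1 + 1.92Q → Q* = 8.5116, P* = 94.4422.
At Q = 3: demand price = 137 − 5·3 = 122; supply price = 78.1 + 1.92·3 = 83.86.
ΔQ = 8.5116 − 3 = 5.5116; wedge = 122 − 83.86 = 38.14.
Deadweight loss = ½ × 5.5116 × 38.14 = 105.11.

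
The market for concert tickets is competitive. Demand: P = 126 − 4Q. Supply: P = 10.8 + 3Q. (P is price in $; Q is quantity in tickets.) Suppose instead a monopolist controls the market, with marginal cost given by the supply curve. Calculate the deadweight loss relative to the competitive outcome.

Competitive equilibrium: 126 − 4Q = 10.8 + 3Q → Q* = 16.4571, P* = 60.1714.
Marginal revenue: MR = 126 − 8Q. Set MR = MC: 126 − 8Q = 10.8 + 3Q → Q_m = 10.4727.
Price P_m = 126 − 4·10.4727 = 84.1092; MC(Q_m) = 10.8 + 3·10.4727 = 42.2181.
Competitive Q* = 16.4571, so ΔQ = 5.9844; wedge = 84.1092 − 42.2181 = 41.8911.
Welfare loss = ½ × 5.9844 × 41.8911 = $125.35.

$125.35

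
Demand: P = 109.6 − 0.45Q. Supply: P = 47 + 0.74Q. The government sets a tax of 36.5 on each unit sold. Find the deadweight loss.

Competitive equilibrium: 109.6 − 0.45Q = 47 + 0.74Q → Q* = 52.605, P* = 85.9277.
With the tax, the buyer price exceeds the seller price by 36.5: (109.6 − 0.45Q) − (47 + 0.74Q) = 36.5 → Q' = 21.9328.
ΔQ = 52.605 − 21.9328 = 30.6722; the wedge equals the tax, 36.5.
Welfare loss = ½ × 30.6722 × 36.5 = 559.77.

559.77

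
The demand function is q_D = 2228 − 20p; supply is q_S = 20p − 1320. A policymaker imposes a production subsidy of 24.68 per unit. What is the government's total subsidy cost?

In inverse form: demand p = 111.4 − 0.05q, supply p = 66 + 0.05q.
Competitive equilibrium: 111.4 − 0.05q = 66 + 0.05q → q* = 454, p* = 88.7.
The subsidy lowers effective supply by 24.68: p = 41.32 + 0.05q.
New quantity: 111.4 − 0.05q = 41.32 + 0.05q → q' = 700.8.
Total subsidy cost = 24.68 × 700.8 = 17295.744.

17295.744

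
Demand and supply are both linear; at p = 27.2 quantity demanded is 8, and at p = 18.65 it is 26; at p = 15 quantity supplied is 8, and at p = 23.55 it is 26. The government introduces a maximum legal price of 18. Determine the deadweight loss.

Demand slope = (18.65 − 27.2)/(26 − 8) = −0.475, so p = 31 − 0.475q.
Supply slope = (23.55 − 15)/(26 − 8) = 0.475, so p = 11.2 + 0.475q.
Competitive equilibrium: 31 − 0.475q = 11.2 + 0.475q → q* = 20.8421, p* = 21.1.
At the ceiling p = 18, quantity supplied = (18 − 11.2)/0.475 = 14.3158.
Willingness to pay at q' = 14.3158: 31 − 0.475·14.3158 = 24.2.
Δq = 20.8421 − 14.3158 = 6.5263; wedge = 24.2 − 18 = 6.2.
Deadweight loss = ½ × 6.5263 × 6.2 = 20.23.

20.23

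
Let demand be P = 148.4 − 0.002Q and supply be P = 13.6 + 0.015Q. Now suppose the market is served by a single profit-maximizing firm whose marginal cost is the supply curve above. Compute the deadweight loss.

5921.80

Competitive equilibrium: 148.4 − 0.002Q = 13.6 + 0.015Q → Q* = 7929.41176, P* = 132.54118.
Marginal revenue: MR = 148.4 − 0.004Q. Set MR = MC: 148.4 − 0.004Q = 13.6 + 0.015Q → Q_m = 7094.73684.
Price P_m = 148.4 − 0.002·7094.73684 = 134.21053; MC(Q_m) = 13.6 + 0.015·7094.73684 = 120.02105.
Competitive Q* = 7929.41176, so ΔQ = 834.67492; wedge = 134.21053 − 120.02105 = 14.18948.
Welfare loss = ½ × 834.67492 × 14.18948 = 5921.80.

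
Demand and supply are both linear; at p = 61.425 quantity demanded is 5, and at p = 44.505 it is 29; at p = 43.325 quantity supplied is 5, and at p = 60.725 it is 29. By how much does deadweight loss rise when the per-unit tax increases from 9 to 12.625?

27.41

Demand slope = (44.505 − 61.425)/(29 − 5) = −0.705, so p = 64.95 − 0.705q.
Supply slope = (60.725 − 43.325)/(29 − 5) = 0.725, so p = 39.7 + 0.725q.
Competitive equilibrium: 64.95 − 0.705q = 39.7 + 0.725q → q* = 17.6573, p* = 52.5016.
For a per-unit tax t: Δq = t/1.43, so DWL = ½·t·(t/1.43) = t²/2.86.
At t = 9: DWL = 28.322. At t = 12.625: DWL = 55.731.
Increase = 55.731 − 28.322 = 27.41.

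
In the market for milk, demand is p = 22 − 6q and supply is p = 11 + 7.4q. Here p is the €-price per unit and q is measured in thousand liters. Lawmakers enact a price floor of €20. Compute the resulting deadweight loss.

€1.59 thousand

Competitive equilibrium: 22 − 6q = 11 + 7.4q → q* = 0.8209, p* = 17.0746.
At the floor p = 20, quantity demanded = (22 − 20)/6 = 0.3333.
Sellers' marginal cost at q' = 0.3333: 11 + 7.4·0.3333 = 13.4664.
Δq = 0.8209 − 0.3333 = 0.4876; wedge = 20 − 13.4664 = 6.5336.
The triangle = ½ × 0.4876 × 6.5336 = €1.59 thousand.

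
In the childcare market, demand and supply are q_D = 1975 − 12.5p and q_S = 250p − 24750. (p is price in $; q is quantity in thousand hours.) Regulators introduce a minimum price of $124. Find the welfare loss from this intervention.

$3231.49 thousand

In inverse form: demand p = 158 − 0.08q, supply p = 99 + 0.004q.
Competitive equilibrium: 158 − 0.08q = 99 + 0.004q → q* = 702.381, p* = 101.8095.
At the floor p = 124, quantity demanded = (158 − 124)/0.08 = 425.
Sellers' marginal cost at q' = 425: 99 + 0.004·425 = 100.7.
Δq = 702.381 − 425 = 277.381; wedge = 124 − 100.7 = 23.3.
Deadweight loss = ½ × 277.381 × 23.3 = $3231.49 thousand.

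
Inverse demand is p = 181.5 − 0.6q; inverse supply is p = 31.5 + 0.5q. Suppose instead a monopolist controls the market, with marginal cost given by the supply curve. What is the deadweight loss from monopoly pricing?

Competitive equilibrium: 181.5 − 0.6q = 31.5 + 0.5q → q* = 136.36364, p* = 99.68182.
Marginal revenue: MR = 181.5 − 1.2q. Set MR = MC: 181.5 − 1.2q = 31.5 + 0.5q → q_m = 88.23529.
Price p_m = 181.5 − 0.6·88.23529 = 128.55883; MC(q_m) = 31.5 + 0.5·88.23529 = 75.61765.
Competitive q* = 136.36364, so Δq = 48.12835; wedge = 128.55883 − 75.61765 = 52.94118.
Deadweight loss = ½ × 48.12835 × 52.94118 = 1273.99.

1273.99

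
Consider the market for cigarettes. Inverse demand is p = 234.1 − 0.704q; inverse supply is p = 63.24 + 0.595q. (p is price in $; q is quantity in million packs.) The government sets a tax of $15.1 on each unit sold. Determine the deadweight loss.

$87.76 million

Competitive equilibrium: 234.1 − 0.704q = 63.24 + 0.595q → q* = 131.5319, p* = 141.5015.
With the tax, the buyer price exceeds the seller price by 15.1: (234.1 − 0.704q) − (63.24 + 0.595q) = 15.1 → q' = 119.9076.
Δq = 131.5319 − 119.9076 = 11.6243; the wedge equals the tax, 15.1.
DWL = ½ × 11.6243 × 15.1 = $87.76 million.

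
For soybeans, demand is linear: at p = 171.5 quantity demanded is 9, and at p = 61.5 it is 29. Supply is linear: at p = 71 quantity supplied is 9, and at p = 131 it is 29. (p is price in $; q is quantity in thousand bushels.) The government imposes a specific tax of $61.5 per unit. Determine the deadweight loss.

$222.49 thousand

Demand slope = (61.5 − 171.5)/(29 − 9) = −5.5, so p = 221 − 5.5q.
Supply slope = (131 − 71)/(29 − 9) = 3, so p = 44 + 3q.
Competitive equilibrium: 221 − 5.5q = 44 + 3q → q* = 20.8235, p* = 106.4706.
With the tax, the buyer price exceeds the seller price by 61.5: (221 − 5.5q) − (44 + 3q) = 61.5 → q' = 13.5882.
Δq = 20.8235 − 13.5882 = 7.2353; the wedge equals the tax, 61.5.
Welfare loss = ½ × 7.2353 × 61.5 = $222.49 thousand.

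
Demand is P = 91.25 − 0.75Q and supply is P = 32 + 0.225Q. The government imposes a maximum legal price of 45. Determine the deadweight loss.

4.36

Competitive equilibrium: 91.25 − 0.75Q = 32 + 0.225Q → Q* = 60.7692, P* = 45.6731.
At the ceiling P = 45, quantity supplied = (45 − 32)/0.225 = 57.7778.
Willingness to pay at Q' = 57.7778: 91.25 − 0.75·57.7778 = 47.9167.
ΔQ = 60.7692 − 57.7778 = 2.9914; wedge = 47.9167 − 45 = 2.9167.
DWL = ½ × 2.9914 × 2.9167 = 4.36.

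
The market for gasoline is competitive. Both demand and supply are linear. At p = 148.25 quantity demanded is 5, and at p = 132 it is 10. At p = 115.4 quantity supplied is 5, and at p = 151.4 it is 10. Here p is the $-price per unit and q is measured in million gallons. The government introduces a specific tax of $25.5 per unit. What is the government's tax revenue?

Demand slope = (132 − 148.25)/(10 − 5) = −3.25, so p = 164.5 − 3.25q.
Supply slope = (151.4 − 115.4)/(10 − 5) = 7.2, so p = 79.4 + 7.2q.
Competitive equilibrium: 164.5 − 3.25q = 79.4 + 7.2q → q* = 8.14354, p* = 138.03349.
With the tax, the buyer price exceeds the seller price by 25.5: (164.5 − 3.25q) − (79.4 + 7.2q) = 25.5 → q' = 5.70335.
Tax revenue = 25.5 × 5.70335 = $145.44 million.

$145.44 million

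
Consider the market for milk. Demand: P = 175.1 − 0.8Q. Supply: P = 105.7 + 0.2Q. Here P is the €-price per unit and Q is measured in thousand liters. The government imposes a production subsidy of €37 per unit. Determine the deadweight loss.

Competitive equilibrium: 175.1 − 0.8Q = 105.7 + 0.2Q → Q* = 69.4, P* = 119.58.
The subsidy lowers effective supply by 37: P = 68.7 + 0.2Q.
New quantity: 175.1 − 0.8Q = 68.7 + 0.2Q → Q' = 106.4.
Overproduction ΔQ = 106.4 − 69.4 = 37; wedge = subsidy = 37.
The triangle = ½ × 37 × 37 = €684.50 thousand.

€684.50 thousand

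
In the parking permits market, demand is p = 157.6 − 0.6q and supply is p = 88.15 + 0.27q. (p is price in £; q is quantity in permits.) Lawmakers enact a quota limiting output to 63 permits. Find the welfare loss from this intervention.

Competitive equilibrium: 157.6 − 0.6q = 88.15 + 0.27q → q* = 79.8276, p* = 109.7034.
At q = 63: demand price = 157.6 − 0.6·63 = 119.8; supply price = 88.15 + 0.27·63 = 105.16.
Δq = 79.8276 − 63 = 16.8276; wedge = 119.8 − 105.16 = 14.64.
The triangle = ½ × 16.8276 × 14.64 = £123.18.

£123.18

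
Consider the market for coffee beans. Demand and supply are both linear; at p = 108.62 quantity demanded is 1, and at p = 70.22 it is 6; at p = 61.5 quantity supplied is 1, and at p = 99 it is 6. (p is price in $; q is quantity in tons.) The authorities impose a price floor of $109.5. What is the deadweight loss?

$78.63

Demand slope = (70.22 − 108.62)/(6 − 1) = −7.68, so p = 116.3 − 7.68q.
Supply slope = (99 − 61.5)/(6 − 1) = 7.5, so p = 54 + 7.5q.
Competitive equilibrium: 116.3 − 7.68q = 54 + 7.5q → q* = 4.1041, p* = 84.7806.
At the floor p = 109.5, quantity demanded = (116.3 − 109.5)/7.68 = 0.8854.
Sellers' marginal cost at q' = 0.8854: 54 + 7.5·0.8854 = 60.6405.
Δq = 4.1041 − 0.8854 = 3.2187; wedge = 109.5 − 60.6405 = 48.8595.
Deadweight loss = ½ × 3.2187 × 48.8595 = $78.63.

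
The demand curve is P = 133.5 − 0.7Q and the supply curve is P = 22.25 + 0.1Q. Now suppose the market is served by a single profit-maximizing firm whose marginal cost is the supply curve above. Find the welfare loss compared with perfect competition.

1684.59

Competitive equilibrium: 133.5 − 0.7Q = 22.25 + 0.1Q → Q* = 139.0625, P* = 36.15625.
Marginal revenue: MR = 133.5 − 1.4Q. Set MR = MC: 133.5 − 1.4Q = 22.25 + 0.1Q → Q_m = 74.16667.
Price P_m = 133.5 − 0.7·74.16667 = 81.58333; MC(Q_m) = 22.25 + 0.1·74.16667 = 29.66667.
Competitive Q* = 139.0625, so ΔQ = 64.89583; wedge = 81.58333 − 29.66667 = 51.91666.
Welfare loss = ½ × 64.89583 × 51.91666 = 1684.59.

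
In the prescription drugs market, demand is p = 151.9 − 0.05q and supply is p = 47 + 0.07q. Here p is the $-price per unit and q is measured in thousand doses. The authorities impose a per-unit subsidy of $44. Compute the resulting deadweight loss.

$8066.67 thousand

Competitive equilibrium: 151.9 − 0.05q = 47 + 0.07q → q* = 874.1667, p* = 108.1917.
The subsidy lowers effective supply by 44: p = 3 + 0.07q.
New quantity: 151.9 − 0.05q = 3 + 0.07q → q' = 1240.8333.
Overproduction Δq = 1240.8333 − 874.1667 = 366.6666; wedge = subsidy = 44.
Welfare loss = ½ × 366.6666 × 44 = $8066.67 thousand.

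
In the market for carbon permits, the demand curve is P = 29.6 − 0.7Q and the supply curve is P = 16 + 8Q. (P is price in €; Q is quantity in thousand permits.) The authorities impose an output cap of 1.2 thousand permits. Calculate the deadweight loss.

Competitive equilibrium: 29.6 − 0.7Q = 16 + 8Q → Q* = 1.5632, P* = 28.5057.
At Q = 1.2: demand price = 29.6 − 0.7·1.2 = 28.76; supply price = 16 + 8·1.2 = 25.6.
ΔQ = 1.5632 − 1.2 = 0.3632; wedge = 28.76 − 25.6 = 3.16.
DWL = ½ × 0.3632 × 3.16 = €0.57 thousand.

€0.57 thousand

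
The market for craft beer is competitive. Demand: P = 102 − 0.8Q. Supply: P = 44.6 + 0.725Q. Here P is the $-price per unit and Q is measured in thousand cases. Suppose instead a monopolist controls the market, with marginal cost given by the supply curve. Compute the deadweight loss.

Competitive equilibrium: 102 − 0.8Q = 44.6 + 0.725Q → Q* = 37.6393, P* = 71.8885.
Marginal revenue: MR = 102 − 1.6Q. Set MR = MC: 102 − 1.6Q = 44.6 + 0.725Q → Q_m = 24.6882.
Price P_m = 102 − 0.8·24.6882 = 82.2494; MC(Q_m) = 44.6 + 0.725·24.6882 = 62.4989.
Competitive Q* = 37.6393, so ΔQ = 12.9511; wedge = 82.2494 − 62.4989 = 19.7505.
The triangle = ½ × 12.9511 × 19.7505 = $127.90 thousand.

$127.90 thousand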